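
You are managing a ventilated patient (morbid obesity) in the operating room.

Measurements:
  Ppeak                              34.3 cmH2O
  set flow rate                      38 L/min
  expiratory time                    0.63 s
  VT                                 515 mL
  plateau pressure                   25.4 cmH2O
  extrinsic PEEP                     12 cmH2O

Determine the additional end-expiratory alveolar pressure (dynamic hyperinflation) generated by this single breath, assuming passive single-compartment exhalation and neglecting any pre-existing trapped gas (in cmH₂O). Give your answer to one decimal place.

Flow: 38 L/min ÷ 60 = 0.6333 L/s.
R = (PIP − Pplat)/V̇ = (34.3 − 25.4) / 0.6333 = 8.9/0.6333 = 14.053 cmH2O·s/L.
C = Vt/(Pplat − PEEP) = 515.0 / (25.4 − 12) = 515.0/13.4 = 38.433 mL/cmH2O.
τ = R × C = 14.053 × 0.03843 L/cmH2O = 0.5401 s.
Fraction remaining = e^(−Te/τ) = e^(−0.63/0.5401) = 0.3115; trapped volume = 515.0 × 0.3115 = 160.42 mL.
Additional alveolar pressure from trapping ≈ V_trapped / C = 160.42 / 38.433 = 4.174 cmH2O.

4.2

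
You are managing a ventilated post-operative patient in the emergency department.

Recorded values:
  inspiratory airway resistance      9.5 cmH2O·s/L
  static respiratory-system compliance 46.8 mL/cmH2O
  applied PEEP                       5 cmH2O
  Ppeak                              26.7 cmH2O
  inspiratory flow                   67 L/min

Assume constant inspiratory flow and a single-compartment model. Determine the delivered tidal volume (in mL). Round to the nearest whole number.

519

Flow: 67 L/min ÷ 60 = 1.1167 L/s.
Equation of motion (constant flow): PIP = Vt/C + R·V̇ + PEEP.
Vt/C = PIP − R·V̇ − PEEP = 26.7 − 10.609 − 5 = 11.091 cmH2O.
Vt = C × 11.091 = 46.8 × 11.091 = 519.06 mL.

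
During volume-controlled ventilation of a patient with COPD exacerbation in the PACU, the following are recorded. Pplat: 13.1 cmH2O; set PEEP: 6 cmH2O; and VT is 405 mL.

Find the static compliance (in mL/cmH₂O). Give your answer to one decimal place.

57.0

Cstat = Vt / (Pplat − PEEP) = 405 / (13.1 − 6) = 405 / 7.1 = 57.042 mL/cmH2O.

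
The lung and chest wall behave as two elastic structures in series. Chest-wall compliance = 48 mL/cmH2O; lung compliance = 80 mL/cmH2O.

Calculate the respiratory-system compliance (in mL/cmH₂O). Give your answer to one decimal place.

30.0

Lung and chest wall are elastances in series: 1/Crs = 1/CL + 1/Ccw.
1/Crs = 1/80 + 1/48 = 0.03333.
Crs = 30.003 mL/cmH2O.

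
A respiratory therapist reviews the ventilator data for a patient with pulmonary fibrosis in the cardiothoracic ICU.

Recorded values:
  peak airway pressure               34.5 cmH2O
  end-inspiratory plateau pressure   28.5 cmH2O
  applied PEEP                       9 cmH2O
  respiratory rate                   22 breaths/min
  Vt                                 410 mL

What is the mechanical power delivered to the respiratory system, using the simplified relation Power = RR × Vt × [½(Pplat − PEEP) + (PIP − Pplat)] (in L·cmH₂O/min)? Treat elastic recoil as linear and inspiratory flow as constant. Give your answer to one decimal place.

142.1

Per-breath work = Vt × [½(Pplat−PEEP) + (PIP−Pplat)] = 0.410 × [0.5×19.5 + 6.0] = 0.410 × 15.75 = 6.458 L·cmH2O.
Power = 22 × 6.458 = 142.08 L·cmH2O/min.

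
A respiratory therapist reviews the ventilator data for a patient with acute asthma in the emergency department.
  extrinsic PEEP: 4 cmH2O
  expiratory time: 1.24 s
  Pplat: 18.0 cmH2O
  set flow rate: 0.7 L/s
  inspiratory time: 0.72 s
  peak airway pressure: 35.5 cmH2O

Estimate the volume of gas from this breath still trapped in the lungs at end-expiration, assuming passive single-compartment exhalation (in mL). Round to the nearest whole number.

Vt = flow × Ti = 0.7 L/s × 0.72 s × 1000 mL/L = 504.0 mL.
R = (PIP − Pplat)/V̇ = (35.5 − 18.0) / 0.7 = 17.5/0.7 = 25.0 cmH2O·s/L.
C = Vt/(Pplat − PEEP) = 504.0 / (18.0 − 4) = 504.0/14.0 = 36.0 mL/cmH2O.
τ = R × C = 25.0 × 0.036 L/cmH2O = 0.9 s.
Fraction remaining = e^(−Te/τ) = e^(−1.24/0.9) = 0.2521.
Trapped volume = 504.0 × 0.2521 = 127.06 mL.

127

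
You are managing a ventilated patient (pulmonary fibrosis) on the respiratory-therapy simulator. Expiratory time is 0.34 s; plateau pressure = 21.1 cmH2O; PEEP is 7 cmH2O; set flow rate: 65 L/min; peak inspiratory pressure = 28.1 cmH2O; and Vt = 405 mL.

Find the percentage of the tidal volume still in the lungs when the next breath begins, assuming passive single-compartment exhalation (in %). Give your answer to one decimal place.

Flow: 65 L/min ÷ 60 = 1.0833 L/s.
R = (PIP − Pplat)/V̇ = (28.1 − 21.1) / 1.0833 = 7.0/1.0833 = 6.462 cmH2O·s/L.
C = Vt/(Pplat − PEEP) = 405.0 / (21.1 − 7) = 405.0/14.1 = 28.723 mL/cmH2O.
τ = R × C = 6.462 × 0.02872 L/cmH2O = 0.1856 s.
Fraction remaining at end-expiration = e^(−Te/τ) = e^(−0.34/0.1856) = 0.1601 → 16.01%.

16.0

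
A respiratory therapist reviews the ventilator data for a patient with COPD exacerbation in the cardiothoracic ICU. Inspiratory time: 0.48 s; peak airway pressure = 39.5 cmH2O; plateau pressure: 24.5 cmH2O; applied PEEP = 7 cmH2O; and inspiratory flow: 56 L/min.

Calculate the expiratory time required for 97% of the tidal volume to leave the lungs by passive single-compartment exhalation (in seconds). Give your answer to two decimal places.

Flow: 56 L/min ÷ 60 = 0.9333 L/s.
Vt = flow × Ti = 0.9333 L/s × 0.48 s × 1000 mL/L = 447.98 mL.
R = (PIP − Pplat)/V̇ = (39.5 − 24.5) / 0.9333 = 15.0/0.9333 = 16.072 cmH2O·s/L.
C = Vt/(Pplat − PEEP) = 447.98 / (24.5 − 7) = 447.98/17.5 = 25.599 mL/cmH2O.
τ = R × C = 16.072 × 0.0256 L/cmH2O = 0.4114 s.
t = −τ·ln(1 − 0.97) = −0.4114·ln(0.03) = 1.443 s.

1.44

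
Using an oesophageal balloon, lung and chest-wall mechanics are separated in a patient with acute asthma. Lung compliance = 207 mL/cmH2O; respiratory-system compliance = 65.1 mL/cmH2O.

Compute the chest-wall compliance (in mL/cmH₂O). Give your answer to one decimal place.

1/Ccw = 1/Crs − 1/CL.
1/Ccw = 1/65.1 − 1/207 = 0.01053.
Ccw = 94.967 mL/cmH2O.

95.0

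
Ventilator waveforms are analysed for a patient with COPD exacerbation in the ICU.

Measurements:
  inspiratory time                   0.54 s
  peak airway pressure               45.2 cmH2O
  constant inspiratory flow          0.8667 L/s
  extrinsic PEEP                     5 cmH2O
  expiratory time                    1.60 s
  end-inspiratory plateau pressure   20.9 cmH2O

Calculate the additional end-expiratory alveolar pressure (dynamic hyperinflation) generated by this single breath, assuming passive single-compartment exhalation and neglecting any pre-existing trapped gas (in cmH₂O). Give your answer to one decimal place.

Vt = flow × Ti = 0.8667 L/s × 0.54 s × 1000 mL/L = 468.02 mL.
R = (PIP − Pplat)/V̇ = (45.2 − 20.9) / 0.8667 = 24.3/0.8667 = 28.037 cmH2O·s/L.
C = Vt/(Pplat − PEEP) = 468.02 / (20.9 − 5) = 468.02/15.9 = 29.435 mL/cmH2O.
τ = R × C = 28.037 × 0.02944 L/cmH2O = 0.8254 s.
Fraction remaining = e^(−Te/τ) = e^(−1.60/0.8254) = 0.1439; trapped volume = 468.02 × 0.1439 = 67.348 mL.
Additional alveolar pressure from trapping ≈ V_trapped / C = 67.348 / 29.435 = 2.288 cmH2O.

2.3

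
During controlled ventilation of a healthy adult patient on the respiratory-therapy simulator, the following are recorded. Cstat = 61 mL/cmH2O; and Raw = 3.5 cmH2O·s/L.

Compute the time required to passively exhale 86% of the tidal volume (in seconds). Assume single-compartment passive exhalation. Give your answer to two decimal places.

τ = R × C = 3.5 × 61 mL/cmH2O = 3.5 × 0.061 L/cmH2O = 0.2135 s.
Exhaled fraction f = 1 − e^(−t/τ) → t = −τ·ln(1 − f) = −0.2135·ln(0.14) = 0.4198 s.

0.42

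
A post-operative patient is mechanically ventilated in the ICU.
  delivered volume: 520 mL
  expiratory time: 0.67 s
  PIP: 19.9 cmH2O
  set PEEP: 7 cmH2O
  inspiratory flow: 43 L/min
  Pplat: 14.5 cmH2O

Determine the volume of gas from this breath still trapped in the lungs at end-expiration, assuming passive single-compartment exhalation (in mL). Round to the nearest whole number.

Flow: 43 L/min ÷ 60 = 0.7167 L/s.
R = (PIP − Pplat)/V̇ = (19.9 − 14.5) / 0.7167 = 5.4/0.7167 = 7.535 cmH2O·s/L.
C = Vt/(Pplat − PEEP) = 520.0 / (14.5 − 7) = 520.0/7.5 = 69.333 mL/cmH2O.
τ = R × C = 7.535 × 0.06933 L/cmH2O = 0.5224 s.
Fraction remaining = e^(−Te/τ) = e^(−0.67/0.5224) = 0.2773.
Trapped volume = 520.0 × 0.2773 = 144.2 mL.

144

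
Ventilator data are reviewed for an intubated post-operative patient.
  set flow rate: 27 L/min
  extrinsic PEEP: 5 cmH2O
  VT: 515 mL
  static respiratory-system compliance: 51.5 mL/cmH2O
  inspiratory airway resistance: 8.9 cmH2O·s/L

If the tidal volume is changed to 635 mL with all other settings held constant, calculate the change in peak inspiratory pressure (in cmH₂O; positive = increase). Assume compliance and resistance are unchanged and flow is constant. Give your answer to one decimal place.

2.3

PIP = Vt/C + R·V̇ + PEEP (constant-flow equation of motion).
Only the elastic term changes: ΔPIP = ΔVt / C = (635 − 515) / 51.5 = 2.33 cmH2O.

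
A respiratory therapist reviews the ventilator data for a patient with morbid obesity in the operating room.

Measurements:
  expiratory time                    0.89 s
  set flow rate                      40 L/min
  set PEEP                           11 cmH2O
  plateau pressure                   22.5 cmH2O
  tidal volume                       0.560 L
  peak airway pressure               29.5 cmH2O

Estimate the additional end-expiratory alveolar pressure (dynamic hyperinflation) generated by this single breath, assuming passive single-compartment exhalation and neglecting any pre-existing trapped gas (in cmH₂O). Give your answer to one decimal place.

Flow: 40 L/min ÷ 60 = 0.6667 L/s.
R = (PIP − Pplat)/V̇ = (29.5 − 22.5) / 0.6667 = 7.0/0.6667 = 10.499 cmH2O·s/L.
C = Vt/(Pplat − PEEP) = 560.0 / (22.5 − 11) = 560.0/11.5 = 48.696 mL/cmH2O.
τ = R × C = 10.499 × 0.0487 L/cmH2O = 0.5113 s.
Fraction remaining = e^(−Te/τ) = e^(−0.89/0.5113) = 0.1754; trapped volume = 560.0 × 0.1754 = 98.224 mL.
Additional alveolar pressure from trapping ≈ V_trapped / C = 98.224 / 48.696 = 2.017 cmH2O.

2.0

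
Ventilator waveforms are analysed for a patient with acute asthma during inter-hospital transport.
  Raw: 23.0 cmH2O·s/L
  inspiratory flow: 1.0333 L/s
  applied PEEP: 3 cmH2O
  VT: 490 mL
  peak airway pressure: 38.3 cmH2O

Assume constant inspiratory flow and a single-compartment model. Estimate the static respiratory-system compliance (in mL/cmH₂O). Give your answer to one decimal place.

Equation of motion (constant flow): PIP = Vt/C + R·V̇ + PEEP.
Vt/C = PIP − R·V̇ − PEEP = 38.3 − 23.0×1.0333 − 3 = 38.3 − 23.766 − 3 = 11.534 cmH2O.
C = Vt / 11.534 = 490 / 11.534 = 42.483 mL/cmH2O.

42.5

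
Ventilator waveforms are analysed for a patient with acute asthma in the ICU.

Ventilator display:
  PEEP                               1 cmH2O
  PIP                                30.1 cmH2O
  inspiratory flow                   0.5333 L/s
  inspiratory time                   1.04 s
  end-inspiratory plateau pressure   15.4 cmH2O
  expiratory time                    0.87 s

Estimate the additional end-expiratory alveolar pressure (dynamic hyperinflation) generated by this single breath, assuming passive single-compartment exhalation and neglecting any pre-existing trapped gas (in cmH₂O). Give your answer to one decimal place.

6.3

Vt = flow × Ti = 0.5333 L/s × 1.04 s × 1000 mL/L = 554.63 mL.
R = (PIP − Pplat)/V̇ = (30.1 − 15.4) / 0.5333 = 14.7/0.5333 = 27.564 cmH2O·s/L.
C = Vt/(Pplat − PEEP) = 554.63 / (15.4 − 1) = 554.63/14.4 = 38.516 mL/cmH2O.
τ = R × C = 27.564 × 0.03852 L/cmH2O = 1.062 s.
Fraction remaining = e^(−Te/τ) = e^(−0.87/1.062) = 0.4408; trapped volume = 554.63 × 0.4408 = 244.48 mL.
Additional alveolar pressure from trapping ≈ V_trapped / C = 244.48 / 38.516 = 6.347 cmH2O.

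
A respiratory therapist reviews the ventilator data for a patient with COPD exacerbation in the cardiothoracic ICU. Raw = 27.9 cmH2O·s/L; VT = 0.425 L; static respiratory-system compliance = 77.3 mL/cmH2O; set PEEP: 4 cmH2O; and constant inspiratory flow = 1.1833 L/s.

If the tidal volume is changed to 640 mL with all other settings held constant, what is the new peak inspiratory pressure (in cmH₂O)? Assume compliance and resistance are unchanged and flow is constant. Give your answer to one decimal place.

PIP = Vt/C + R·V̇ + PEEP (constant-flow equation of motion).
Only the elastic term changes: ΔPIP = ΔVt / C = (640 − 425) / 77.3 = 2.781 cmH2O.
Original PIP = 425/77.3 + 27.9×1.1833 + 4 = 42.512 cmH2O; new PIP = 42.512 + (2.781) = 45.293 cmH2O.

45.3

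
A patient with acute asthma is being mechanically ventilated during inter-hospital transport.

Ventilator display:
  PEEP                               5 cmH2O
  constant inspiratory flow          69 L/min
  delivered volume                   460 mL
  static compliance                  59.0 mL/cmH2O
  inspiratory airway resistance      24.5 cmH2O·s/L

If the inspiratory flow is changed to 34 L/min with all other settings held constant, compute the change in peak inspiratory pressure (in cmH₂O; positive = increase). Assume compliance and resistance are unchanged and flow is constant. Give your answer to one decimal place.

Flow: 69 L/min ÷ 60 = 1.15 L/s.
New flow: 34 L/min ÷ 60 = 0.5667 L/s.
PIP = Vt/C + R·V̇ + PEEP (constant-flow equation of motion).
Only the resistive term changes: ΔPIP = R × ΔV̇ = 24.5 × (0.5667 − 1.15) = 24.5 × -0.5833 = -14.291 cmH2O.

-14.3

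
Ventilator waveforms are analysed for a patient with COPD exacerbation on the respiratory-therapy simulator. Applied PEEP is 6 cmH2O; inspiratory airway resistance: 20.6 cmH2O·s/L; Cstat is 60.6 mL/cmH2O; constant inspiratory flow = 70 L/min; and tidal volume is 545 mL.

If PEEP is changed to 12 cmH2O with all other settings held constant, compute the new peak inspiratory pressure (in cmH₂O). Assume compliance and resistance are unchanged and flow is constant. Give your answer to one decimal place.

45.0

Flow: 70 L/min ÷ 60 = 1.1667 L/s.
PIP = Vt/C + R·V̇ + PEEP (constant-flow equation of motion).
Only the baseline term changes: ΔPIP = ΔPEEP = 12 − 6 = 6.0 cmH2O.
Original PIP = 545/60.6 + 20.6×1.1667 + 6 = 39.027 cmH2O; new PIP = 39.027 + (6.0) = 45.027 cmH2O.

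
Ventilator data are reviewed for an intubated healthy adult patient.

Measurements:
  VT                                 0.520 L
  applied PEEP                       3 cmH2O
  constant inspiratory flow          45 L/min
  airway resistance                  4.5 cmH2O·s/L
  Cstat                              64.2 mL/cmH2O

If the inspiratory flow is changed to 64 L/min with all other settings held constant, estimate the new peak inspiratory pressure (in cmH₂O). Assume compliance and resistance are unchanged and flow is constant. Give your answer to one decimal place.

Flow: 45 L/min ÷ 60 = 0.75 L/s.
New flow: 64 L/min ÷ 60 = 1.0667 L/s.
PIP = Vt/C + R·V̇ + PEEP (constant-flow equation of motion).
Only the resistive term changes: ΔPIP = R × ΔV̇ = 4.5 × (1.0667 − 0.75) = 4.5 × 0.3167 = 1.425 cmH2O.
Original PIP = 520/64.2 + 4.5×0.75 + 3 = 14.475 cmH2O; new PIP = 14.475 + (1.425) = 15.9 cmH2O.

15.9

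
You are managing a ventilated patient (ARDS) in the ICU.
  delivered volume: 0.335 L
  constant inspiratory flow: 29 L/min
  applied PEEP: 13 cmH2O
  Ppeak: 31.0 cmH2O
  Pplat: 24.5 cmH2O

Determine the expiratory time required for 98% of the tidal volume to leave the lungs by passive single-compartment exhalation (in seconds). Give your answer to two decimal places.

Flow: 29 L/min ÷ 60 = 0.4833 L/s.
R = (PIP − Pplat)/V̇ = (31.0 − 24.5) / 0.4833 = 6.5/0.4833 = 13.449 cmH2O·s/L.
C = Vt/(Pplat − PEEP) = 335.0 / (24.5 − 13) = 335.0/11.5 = 29.13 mL/cmH2O.
τ = R × C = 13.449 × 0.02913 L/cmH2O = 0.3918 s.
t = −τ·ln(1 − 0.98) = −0.3918·ln(0.02) = 1.533 s.

1.53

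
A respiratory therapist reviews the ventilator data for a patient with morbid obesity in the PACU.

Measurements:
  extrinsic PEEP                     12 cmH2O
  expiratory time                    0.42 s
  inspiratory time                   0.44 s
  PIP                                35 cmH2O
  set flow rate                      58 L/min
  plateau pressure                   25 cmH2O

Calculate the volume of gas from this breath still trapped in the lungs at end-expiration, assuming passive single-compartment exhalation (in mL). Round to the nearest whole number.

Flow: 58 L/min ÷ 60 = 0.9667 L/s.
Vt = flow × Ti = 0.9667 L/s × 0.44 s × 1000 mL/L = 425.35 mL.
R = (PIP − Pplat)/V̇ = (35 − 25) / 0.9667 = 10.0/0.9667 = 10.344 cmH2O·s/L.
C = Vt/(Pplat − PEEP) = 425.35 / (25 − 12) = 425.35/13.0 = 32.719 mL/cmH2O.
τ = R × C = 10.344 × 0.03272 L/cmH2O = 0.3385 s.
Fraction remaining = e^(−Te/τ) = e^(−0.42/0.3385) = 0.2892.
Trapped volume = 425.35 × 0.2892 = 123.01 mL.

123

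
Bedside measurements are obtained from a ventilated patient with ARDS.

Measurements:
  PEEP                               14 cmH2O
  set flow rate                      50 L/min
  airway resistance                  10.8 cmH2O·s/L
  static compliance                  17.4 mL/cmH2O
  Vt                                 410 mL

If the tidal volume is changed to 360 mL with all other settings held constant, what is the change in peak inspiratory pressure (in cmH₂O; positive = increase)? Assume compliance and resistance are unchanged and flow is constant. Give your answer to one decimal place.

-2.9

PIP = Vt/C + R·V̇ + PEEP (constant-flow equation of motion).
Only the elastic term changes: ΔPIP = ΔVt / C = (360 − 410) / 17.4 = -2.874 cmH2O.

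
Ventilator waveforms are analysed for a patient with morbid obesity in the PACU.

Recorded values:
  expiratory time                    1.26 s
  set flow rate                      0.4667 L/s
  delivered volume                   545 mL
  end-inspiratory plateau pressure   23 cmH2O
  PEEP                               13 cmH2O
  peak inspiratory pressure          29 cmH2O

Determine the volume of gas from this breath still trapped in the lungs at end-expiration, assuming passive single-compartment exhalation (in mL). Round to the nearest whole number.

90

R = (PIP − Pplat)/V̇ = (29 − 23) / 0.4667 = 6.0/0.4667 = 12.856 cmH2O·s/L.
C = Vt/(Pplat − PEEP) = 545.0 / (23 − 13) = 545.0/10.0 = 54.5 mL/cmH2O.
τ = R × C = 12.856 × 0.0545 L/cmH2O = 0.7007 s.
Fraction remaining = e^(−Te/τ) = e^(−1.26/0.7007) = 0.1656.
Trapped volume = 545.0 × 0.1656 = 90.252 mL.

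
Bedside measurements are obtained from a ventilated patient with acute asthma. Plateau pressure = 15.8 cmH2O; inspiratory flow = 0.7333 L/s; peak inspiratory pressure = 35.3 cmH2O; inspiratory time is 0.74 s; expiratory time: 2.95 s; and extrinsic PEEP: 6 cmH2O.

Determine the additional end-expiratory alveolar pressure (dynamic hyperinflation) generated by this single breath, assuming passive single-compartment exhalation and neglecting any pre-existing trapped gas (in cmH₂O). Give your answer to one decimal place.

1.3

Vt = flow × Ti = 0.7333 L/s × 0.74 s × 1000 mL/L = 542.64 mL.
R = (PIP − Pplat)/V̇ = (35.3 − 15.8) / 0.7333 = 19.5/0.7333 = 26.592 cmH2O·s/L.
C = Vt/(Pplat − PEEP) = 542.64 / (15.8 − 6) = 542.64/9.8 = 55.371 mL/cmH2O.
τ = R × C = 26.592 × 0.05537 L/cmH2O = 1.472 s.
Fraction remaining = e^(−Te/τ) = e^(−2.95/1.472) = 0.1348; trapped volume = 542.64 × 0.1348 = 73.148 mL.
Additional alveolar pressure from trapping ≈ V_trapped / C = 73.148 / 55.371 = 1.321 cmH2O.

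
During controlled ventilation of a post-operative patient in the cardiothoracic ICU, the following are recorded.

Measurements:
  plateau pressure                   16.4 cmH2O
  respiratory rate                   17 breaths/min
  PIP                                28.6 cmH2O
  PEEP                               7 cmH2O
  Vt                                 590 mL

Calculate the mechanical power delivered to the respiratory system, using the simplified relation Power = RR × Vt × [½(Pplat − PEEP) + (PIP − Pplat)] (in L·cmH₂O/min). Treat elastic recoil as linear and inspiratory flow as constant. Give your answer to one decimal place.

169.5

Per-breath work = Vt × [½(Pplat−PEEP) + (PIP−Pplat)] = 0.590 × [0.5×9.4 + 12.2] = 0.590 × 16.9 = 9.971 L·cmH2O.
Power = 17 × 9.971 = 169.51 L·cmH2O/min.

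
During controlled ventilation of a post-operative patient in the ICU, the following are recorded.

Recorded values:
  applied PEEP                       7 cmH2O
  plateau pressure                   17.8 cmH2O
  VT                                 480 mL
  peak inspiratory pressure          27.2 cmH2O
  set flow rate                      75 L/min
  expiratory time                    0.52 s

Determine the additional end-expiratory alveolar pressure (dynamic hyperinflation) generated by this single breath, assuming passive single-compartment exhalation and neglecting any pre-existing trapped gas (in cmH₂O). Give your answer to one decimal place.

Flow: 75 L/min ÷ 60 = 1.25 L/s.
R = (PIP − Pplat)/V̇ = (27.2 − 17.8) / 1.25 = 9.4/1.25 = 7.52 cmH2O·s/L.
C = Vt/(Pplat − PEEP) = 480.0 / (17.8 − 7) = 480.0/10.8 = 44.444 mL/cmH2O.
τ = R × C = 7.52 × 0.04444 L/cmH2O = 0.3342 s.
Fraction remaining = e^(−Te/τ) = e^(−0.52/0.3342) = 0.211; trapped volume = 480.0 × 0.211 = 101.28 mL.
Additional alveolar pressure from trapping ≈ V_trapped / C = 101.28 / 44.444 = 2.279 cmH2O.

2.3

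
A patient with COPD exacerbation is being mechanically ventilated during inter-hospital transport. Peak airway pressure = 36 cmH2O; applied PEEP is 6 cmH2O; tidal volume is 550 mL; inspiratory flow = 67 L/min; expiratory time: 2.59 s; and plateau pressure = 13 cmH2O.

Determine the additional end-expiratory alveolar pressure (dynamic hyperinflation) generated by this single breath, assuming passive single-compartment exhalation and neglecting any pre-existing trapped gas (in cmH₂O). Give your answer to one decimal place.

Flow: 67 L/min ÷ 60 = 1.1167 L/s.
R = (PIP − Pplat)/V̇ = (36 − 13) / 1.1167 = 23.0/1.1167 = 20.596 cmH2O·s/L.
C = Vt/(Pplat − PEEP) = 550.0 / (13 − 6) = 550.0/7.0 = 78.571 mL/cmH2O.
τ = R × C = 20.596 × 0.07857 L/cmH2O = 1.618 s.
Fraction remaining = e^(−Te/τ) = e^(−2.59/1.618) = 0.2017; trapped volume = 550.0 × 0.2017 = 110.94 mL.
Additional alveolar pressure from trapping ≈ V_trapped / C = 110.94 / 78.571 = 1.412 cmH2O.

1.4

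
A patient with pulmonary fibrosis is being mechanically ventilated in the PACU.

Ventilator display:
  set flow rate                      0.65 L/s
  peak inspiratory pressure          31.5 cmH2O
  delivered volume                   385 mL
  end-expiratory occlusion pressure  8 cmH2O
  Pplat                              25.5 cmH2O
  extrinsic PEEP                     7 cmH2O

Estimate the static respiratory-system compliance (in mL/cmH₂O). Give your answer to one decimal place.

22.0

End-expiratory occlusion gives total PEEP = 8 cmH2O (intrinsic PEEP = 8 − 7 = 1). Use total PEEP for the elastic gradient.
Cstat = Vt / (Pplat − PEEPtotal) = 385 / (25.5 − 8) = 385 / 17.5 = 22.0 mL/cmH2O.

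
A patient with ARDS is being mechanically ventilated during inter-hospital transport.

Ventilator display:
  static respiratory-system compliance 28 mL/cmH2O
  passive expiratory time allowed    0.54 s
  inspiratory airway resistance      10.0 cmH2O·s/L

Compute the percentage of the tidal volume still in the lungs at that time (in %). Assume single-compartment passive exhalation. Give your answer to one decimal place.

14.5

τ = R × C = 10.0 × 28 mL/cmH2O = 10.0 × 0.028 L/cmH2O = 0.28 s.
Passive exhalation: V(t)/V₀ = e^(−t/τ) = e^(−0.54/0.28) = 0.1454.
Fraction remaining = 0.1454 → 14.54%.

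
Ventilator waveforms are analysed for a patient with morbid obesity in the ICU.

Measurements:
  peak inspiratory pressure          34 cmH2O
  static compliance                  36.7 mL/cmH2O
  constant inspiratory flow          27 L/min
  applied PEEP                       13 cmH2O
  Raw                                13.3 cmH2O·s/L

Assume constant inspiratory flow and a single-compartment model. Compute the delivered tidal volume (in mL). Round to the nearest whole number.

Flow: 27 L/min ÷ 60 = 0.45 L/s.
Equation of motion (constant flow): PIP = Vt/C + R·V̇ + PEEP.
Vt/C = PIP − R·V̇ − PEEP = 34 − 5.985 − 13 = 15.015 cmH2O.
Vt = C × 15.015 = 36.7 × 15.015 = 551.05 mL.

551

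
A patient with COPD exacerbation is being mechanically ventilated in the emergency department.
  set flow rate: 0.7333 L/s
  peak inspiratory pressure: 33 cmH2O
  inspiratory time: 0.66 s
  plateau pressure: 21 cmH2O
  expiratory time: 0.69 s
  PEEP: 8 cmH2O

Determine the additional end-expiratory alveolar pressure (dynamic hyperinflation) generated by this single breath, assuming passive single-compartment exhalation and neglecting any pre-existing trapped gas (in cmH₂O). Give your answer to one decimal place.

Vt = flow × Ti = 0.7333 L/s × 0.66 s × 1000 mL/L = 483.98 mL.
R = (PIP − Pplat)/V̇ = (33 − 21) / 0.7333 = 12.0/0.7333 = 16.364 cmH2O·s/L.
C = Vt/(Pplat − PEEP) = 483.98 / (21 − 8) = 483.98/13.0 = 37.229 mL/cmH2O.
τ = R × C = 16.364 × 0.03723 L/cmH2O = 0.6092 s.
Fraction remaining = e^(−Te/τ) = e^(−0.69/0.6092) = 0.3222; trapped volume = 483.98 × 0.3222 = 155.94 mL.
Additional alveolar pressure from trapping ≈ V_trapped / C = 155.94 / 37.229 = 4.189 cmH2O.

4.2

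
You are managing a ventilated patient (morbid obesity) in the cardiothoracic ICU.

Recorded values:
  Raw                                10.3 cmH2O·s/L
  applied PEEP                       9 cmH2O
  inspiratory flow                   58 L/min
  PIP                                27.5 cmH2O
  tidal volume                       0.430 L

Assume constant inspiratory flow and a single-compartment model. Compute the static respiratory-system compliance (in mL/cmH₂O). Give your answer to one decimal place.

Flow: 58 L/min ÷ 60 = 0.9667 L/s.
Equation of motion (constant flow): PIP = Vt/C + R·V̇ + PEEP.
Vt/C = PIP − R·V̇ − PEEP = 27.5 − 10.3×0.9667 − 9 = 27.5 − 9.957 − 9 = 8.543 cmH2O.
C = Vt / 8.543 = 430 / 8.543 = 50.334 mL/cmH2O.

50.3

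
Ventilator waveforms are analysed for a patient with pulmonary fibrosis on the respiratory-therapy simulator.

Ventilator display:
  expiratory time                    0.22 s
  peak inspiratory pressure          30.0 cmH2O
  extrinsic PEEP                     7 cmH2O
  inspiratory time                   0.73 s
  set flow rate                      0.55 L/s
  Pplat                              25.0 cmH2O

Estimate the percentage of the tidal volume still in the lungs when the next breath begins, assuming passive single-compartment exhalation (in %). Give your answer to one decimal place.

Vt = flow × Ti = 0.55 L/s × 0.73 s × 1000 mL/L = 401.5 mL.
R = (PIP − Pplat)/V̇ = (30.0 − 25.0) / 0.55 = 5.0/0.55 = 9.091 cmH2O·s/L.
C = Vt/(Pplat − PEEP) = 401.5 / (25.0 − 7) = 401.5/18.0 = 22.306 mL/cmH2O.
τ = R × C = 9.091 × 0.02231 L/cmH2O = 0.2028 s.
Fraction remaining at end-expiration = e^(−Te/τ) = e^(−0.22/0.2028) = 0.338 → 33.8%.

33.8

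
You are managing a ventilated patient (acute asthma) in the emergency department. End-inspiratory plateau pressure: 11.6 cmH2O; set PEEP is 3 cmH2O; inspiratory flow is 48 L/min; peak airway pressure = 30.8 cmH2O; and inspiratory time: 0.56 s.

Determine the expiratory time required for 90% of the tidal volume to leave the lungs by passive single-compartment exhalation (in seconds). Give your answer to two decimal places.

2.88

Flow: 48 L/min ÷ 60 = 0.8 L/s.
Vt = flow × Ti = 0.8 L/s × 0.56 s × 1000 mL/L = 448.0 mL.
R = (PIP − Pplat)/V̇ = (30.8 − 11.6) / 0.8 = 19.2/0.8 = 24.0 cmH2O·s/L.
C = Vt/(Pplat − PEEP) = 448.0 / (11.6 − 3) = 448.0/8.6 = 52.093 mL/cmH2O.
τ = R × C = 24.0 × 0.05209 L/cmH2O = 1.25 s.
t = −τ·ln(1 − 0.90) = −1.25·ln(0.1) = 2.878 s.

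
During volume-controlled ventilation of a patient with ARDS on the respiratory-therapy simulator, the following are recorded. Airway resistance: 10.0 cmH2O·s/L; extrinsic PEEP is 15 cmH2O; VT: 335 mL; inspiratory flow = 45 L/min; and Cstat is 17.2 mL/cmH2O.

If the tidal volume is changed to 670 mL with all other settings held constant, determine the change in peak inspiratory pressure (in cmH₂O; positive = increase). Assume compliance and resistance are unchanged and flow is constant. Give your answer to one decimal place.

19.5

PIP = Vt/C + R·V̇ + PEEP (constant-flow equation of motion).
Only the elastic term changes: ΔPIP = ΔVt / C = (670 − 335) / 17.2 = 19.477 cmH2O.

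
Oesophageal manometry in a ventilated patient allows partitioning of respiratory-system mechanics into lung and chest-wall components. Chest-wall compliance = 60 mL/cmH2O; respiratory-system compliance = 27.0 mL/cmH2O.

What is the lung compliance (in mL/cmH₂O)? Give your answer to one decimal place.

49.1

1/CL = 1/Crs − 1/Ccw.
1/CL = 1/27.0 − 1/60 = 0.02037.
CL = 49.092 mL/cmH2O.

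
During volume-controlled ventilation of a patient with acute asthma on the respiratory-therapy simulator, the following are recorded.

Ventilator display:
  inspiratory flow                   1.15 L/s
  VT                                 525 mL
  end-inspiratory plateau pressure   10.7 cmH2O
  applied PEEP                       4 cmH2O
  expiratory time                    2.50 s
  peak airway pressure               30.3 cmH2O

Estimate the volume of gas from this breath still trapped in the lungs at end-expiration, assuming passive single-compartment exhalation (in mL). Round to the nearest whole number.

81

R = (PIP − Pplat)/V̇ = (30.3 − 10.7) / 1.15 = 19.6/1.15 = 17.043 cmH2O·s/L.
C = Vt/(Pplat − PEEP) = 525.0 / (10.7 − 4) = 525.0/6.7 = 78.358 mL/cmH2O.
τ = R × C = 17.043 × 0.07836 L/cmH2O = 1.335 s.
Fraction remaining = e^(−Te/τ) = e^(−2.50/1.335) = 0.1537.
Trapped volume = 525.0 × 0.1537 = 80.693 mL.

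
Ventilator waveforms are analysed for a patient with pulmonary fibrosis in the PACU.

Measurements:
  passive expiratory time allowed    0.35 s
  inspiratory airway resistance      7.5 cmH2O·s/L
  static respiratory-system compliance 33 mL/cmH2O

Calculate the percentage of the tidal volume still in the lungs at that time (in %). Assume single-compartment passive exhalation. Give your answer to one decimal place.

τ = R × C = 7.5 × 33 mL/cmH2O = 7.5 × 0.033 L/cmH2O = 0.2475 s.
Passive exhalation: V(t)/V₀ = e^(−t/τ) = e^(−0.35/0.2475) = 0.2431.
Fraction remaining = 0.2431 → 24.31%.

24.3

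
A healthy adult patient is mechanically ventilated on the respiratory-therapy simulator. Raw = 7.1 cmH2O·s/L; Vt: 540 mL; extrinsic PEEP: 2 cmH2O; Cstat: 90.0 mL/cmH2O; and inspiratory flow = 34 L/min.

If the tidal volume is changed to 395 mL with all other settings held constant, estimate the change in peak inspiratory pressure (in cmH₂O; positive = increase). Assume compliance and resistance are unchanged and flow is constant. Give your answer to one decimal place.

PIP = Vt/C + R·V̇ + PEEP (constant-flow equation of motion).
Only the elastic term changes: ΔPIP = ΔVt / C = (395 − 540) / 90.0 = -1.611 cmH2O.

-1.6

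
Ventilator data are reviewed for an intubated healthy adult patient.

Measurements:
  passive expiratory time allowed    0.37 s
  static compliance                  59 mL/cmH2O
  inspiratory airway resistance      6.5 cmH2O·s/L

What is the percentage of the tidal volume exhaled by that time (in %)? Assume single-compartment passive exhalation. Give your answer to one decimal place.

61.9

τ = R × C = 6.5 × 59 mL/cmH2O = 6.5 × 0.059 L/cmH2O = 0.3835 s.
Passive exhalation: V(t)/V₀ = e^(−t/τ) = e^(−0.37/0.3835) = 0.3811.
Fraction exhaled = 1 − 0.3811 = 0.6189 → 61.89%.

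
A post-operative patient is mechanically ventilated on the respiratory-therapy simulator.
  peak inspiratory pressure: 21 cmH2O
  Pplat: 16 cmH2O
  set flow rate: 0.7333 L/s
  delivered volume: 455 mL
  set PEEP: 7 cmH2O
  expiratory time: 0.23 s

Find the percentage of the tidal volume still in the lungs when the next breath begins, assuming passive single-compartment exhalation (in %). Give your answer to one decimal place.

51.3

R = (PIP − Pplat)/V̇ = (21 − 16) / 0.7333 = 5.0/0.7333 = 6.818 cmH2O·s/L.
C = Vt/(Pplat − PEEP) = 455.0 / (16 − 7) = 455.0/9.0 = 50.556 mL/cmH2O.
τ = R × C = 6.818 × 0.05056 L/cmH2O = 0.3447 s.
Fraction remaining at end-expiration = e^(−Te/τ) = e^(−0.23/0.3447) = 0.5131 → 51.31%.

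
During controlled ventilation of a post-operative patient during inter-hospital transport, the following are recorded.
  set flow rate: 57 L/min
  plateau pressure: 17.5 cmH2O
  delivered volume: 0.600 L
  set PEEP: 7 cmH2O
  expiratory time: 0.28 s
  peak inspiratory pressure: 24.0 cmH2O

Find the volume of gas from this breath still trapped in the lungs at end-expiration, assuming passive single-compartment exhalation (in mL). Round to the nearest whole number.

293

Flow: 57 L/min ÷ 60 = 0.95 L/s.
R = (PIP − Pplat)/V̇ = (24.0 − 17.5) / 0.95 = 6.5/0.95 = 6.842 cmH2O·s/L.
C = Vt/(Pplat − PEEP) = 600.0 / (17.5 − 7) = 600.0/10.5 = 57.143 mL/cmH2O.
τ = R × C = 6.842 × 0.05714 L/cmH2O = 0.391 s.
Fraction remaining = e^(−Te/τ) = e^(−0.28/0.391) = 0.4886.
Trapped volume = 600.0 × 0.4886 = 293.16 mL.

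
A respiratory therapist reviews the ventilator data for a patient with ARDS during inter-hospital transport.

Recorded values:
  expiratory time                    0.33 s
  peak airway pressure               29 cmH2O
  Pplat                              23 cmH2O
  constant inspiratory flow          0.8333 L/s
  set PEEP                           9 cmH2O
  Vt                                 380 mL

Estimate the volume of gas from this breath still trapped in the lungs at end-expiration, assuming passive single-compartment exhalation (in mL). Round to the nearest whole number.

R = (PIP − Pplat)/V̇ = (29 − 23) / 0.8333 = 6.0/0.8333 = 7.2 cmH2O·s/L.
C = Vt/(Pplat − PEEP) = 380.0 / (23 − 9) = 380.0/14.0 = 27.143 mL/cmH2O.
τ = R × C = 7.2 × 0.02714 L/cmH2O = 0.1954 s.
Fraction remaining = e^(−Te/τ) = e^(−0.33/0.1954) = 0.1847.
Trapped volume = 380.0 × 0.1847 = 70.186 mL.

70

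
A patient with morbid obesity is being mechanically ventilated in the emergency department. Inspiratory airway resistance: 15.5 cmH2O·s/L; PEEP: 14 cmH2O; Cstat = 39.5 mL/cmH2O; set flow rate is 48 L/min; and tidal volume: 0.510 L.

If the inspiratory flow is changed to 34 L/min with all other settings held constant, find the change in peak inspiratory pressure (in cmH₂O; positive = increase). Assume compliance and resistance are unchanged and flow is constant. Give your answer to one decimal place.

-3.6

Flow: 48 L/min ÷ 60 = 0.8 L/s.
New flow: 34 L/min ÷ 60 = 0.5667 L/s.
PIP = Vt/C + R·V̇ + PEEP (constant-flow equation of motion).
Only the resistive term changes: ΔPIP = R × ΔV̇ = 15.5 × (0.5667 − 0.8) = 15.5 × -0.2333 = -3.616 cmH2O.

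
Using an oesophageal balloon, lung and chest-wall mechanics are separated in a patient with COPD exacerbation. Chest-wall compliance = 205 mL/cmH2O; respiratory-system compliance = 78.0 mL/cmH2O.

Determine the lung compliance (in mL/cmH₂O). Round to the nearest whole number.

126

1/CL = 1/Crs − 1/Ccw.
1/CL = 1/78.0 − 1/205 = 0.007942.
CL = 125.91 mL/cmH2O.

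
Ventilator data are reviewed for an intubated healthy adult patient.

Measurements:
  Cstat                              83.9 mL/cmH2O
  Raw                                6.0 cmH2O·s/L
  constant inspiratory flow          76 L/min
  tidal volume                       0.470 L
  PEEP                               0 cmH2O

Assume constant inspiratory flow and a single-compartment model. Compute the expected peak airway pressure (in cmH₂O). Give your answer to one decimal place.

13.2

Flow: 76 L/min ÷ 60 = 1.2667 L/s.
Equation of motion (constant flow): PIP = Vt/C + R·V̇ + PEEP.
PIP = 470/83.9 + 6.0×1.2667 + 0 = 5.602 + 7.6 + 0 = 13.202 cmH2O.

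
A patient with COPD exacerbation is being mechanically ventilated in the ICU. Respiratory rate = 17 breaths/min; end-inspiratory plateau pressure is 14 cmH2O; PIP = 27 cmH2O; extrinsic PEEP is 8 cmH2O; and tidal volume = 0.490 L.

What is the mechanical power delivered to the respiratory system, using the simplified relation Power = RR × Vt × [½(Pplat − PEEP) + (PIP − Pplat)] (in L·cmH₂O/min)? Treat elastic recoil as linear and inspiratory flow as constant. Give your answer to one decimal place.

133.3

Per-breath work = Vt × [½(Pplat−PEEP) + (PIP−Pplat)] = 0.490 × [0.5×6.0 + 13.0] = 0.490 × 16.0 = 7.84 L·cmH2O.
Power = 17 × 7.84 = 133.28 L·cmH2O/min.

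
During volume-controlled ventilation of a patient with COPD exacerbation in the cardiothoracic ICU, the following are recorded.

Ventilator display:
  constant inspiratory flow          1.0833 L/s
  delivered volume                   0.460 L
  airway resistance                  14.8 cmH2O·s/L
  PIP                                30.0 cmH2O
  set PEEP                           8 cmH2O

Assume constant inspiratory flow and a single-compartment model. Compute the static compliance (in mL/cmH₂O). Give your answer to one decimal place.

77.1

Equation of motion (constant flow): PIP = Vt/C + R·V̇ + PEEP.
Vt/C = PIP − R·V̇ − PEEP = 30.0 − 14.8×1.0833 − 8 = 30.0 − 16.033 − 8 = 5.967 cmH2O.
C = Vt / 5.967 = 460 / 5.967 = 77.091 mL/cmH2O.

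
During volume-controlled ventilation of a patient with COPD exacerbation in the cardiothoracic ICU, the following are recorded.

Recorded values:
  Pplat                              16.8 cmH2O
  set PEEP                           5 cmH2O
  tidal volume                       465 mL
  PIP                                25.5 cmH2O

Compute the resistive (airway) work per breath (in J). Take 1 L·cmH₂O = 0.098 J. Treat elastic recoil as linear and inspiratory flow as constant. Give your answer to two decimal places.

0.40

With constant inspiratory flow the resistive pressure is constant at PIP − Pplat = 25.5 − 16.8 = 8.7 cmH2O, so resistive work = 8.7 × 0.465 = 4.046 L·cmH2O.
× 0.098 J/(L·cmH2O) → 0.3965 J.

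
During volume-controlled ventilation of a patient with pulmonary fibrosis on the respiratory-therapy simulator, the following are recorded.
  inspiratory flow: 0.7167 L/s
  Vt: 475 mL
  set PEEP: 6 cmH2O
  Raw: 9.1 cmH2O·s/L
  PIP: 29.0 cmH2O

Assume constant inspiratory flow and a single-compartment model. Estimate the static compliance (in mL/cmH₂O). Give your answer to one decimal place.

28.8

Equation of motion (constant flow): PIP = Vt/C + R·V̇ + PEEP.
Vt/C = PIP − R·V̇ − PEEP = 29.0 − 9.1×0.7167 − 6 = 29.0 − 6.522 − 6 = 16.478 cmH2O.
C = Vt / 16.478 = 475 / 16.478 = 28.826 mL/cmH2O.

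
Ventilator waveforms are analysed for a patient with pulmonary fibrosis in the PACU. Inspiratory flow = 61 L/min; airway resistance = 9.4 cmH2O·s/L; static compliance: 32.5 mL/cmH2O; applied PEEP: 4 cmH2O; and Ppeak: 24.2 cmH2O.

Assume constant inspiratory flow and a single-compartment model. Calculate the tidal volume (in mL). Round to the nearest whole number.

346

Flow: 61 L/min ÷ 60 = 1.0167 L/s.
Equation of motion (constant flow): PIP = Vt/C + R·V̇ + PEEP.
Vt/C = PIP − R·V̇ − PEEP = 24.2 − 9.557 − 4 = 10.643 cmH2O.
Vt = C × 10.643 = 32.5 × 10.643 = 345.9 mL.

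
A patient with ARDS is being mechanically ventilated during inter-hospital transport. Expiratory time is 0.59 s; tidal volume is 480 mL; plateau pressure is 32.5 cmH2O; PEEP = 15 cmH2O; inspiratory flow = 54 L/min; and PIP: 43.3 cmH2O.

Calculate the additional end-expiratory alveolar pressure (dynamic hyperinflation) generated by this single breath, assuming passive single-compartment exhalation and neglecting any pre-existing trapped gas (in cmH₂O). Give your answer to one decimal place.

Flow: 54 L/min ÷ 60 = 0.9 L/s.
R = (PIP − Pplat)/V̇ = (43.3 − 32.5) / 0.9 = 10.8/0.9 = 12.0 cmH2O·s/L.
C = Vt/(Pplat − PEEP) = 480.0 / (32.5 − 15) = 480.0/17.5 = 27.429 mL/cmH2O.
τ = R × C = 12.0 × 0.02743 L/cmH2O = 0.3292 s.
Fraction remaining = e^(−Te/τ) = e^(−0.59/0.3292) = 0.1666; trapped volume = 480.0 × 0.1666 = 79.968 mL.
Additional alveolar pressure from trapping ≈ V_trapped / C = 79.968 / 27.429 = 2.915 cmH2O.

2.9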